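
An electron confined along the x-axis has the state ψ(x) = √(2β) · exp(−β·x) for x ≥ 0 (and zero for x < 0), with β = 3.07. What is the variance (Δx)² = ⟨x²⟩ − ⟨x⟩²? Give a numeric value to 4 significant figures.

0.02653

Compute ⟨x⟩ and ⟨x²⟩ separately, then (Δx)² = ⟨x²⟩ − ⟨x⟩².
Every integrand reduces to terms xʲ·e^(−2βx) on [0, ∞); use ∫₀^∞ xʲ·e^(−2βx) dx = j!/(2β)^(j+1).
⟨x⟩ = 0.16287 and ⟨x²⟩ = 0.053051.
(Δx)² = 0.053051 − (0.16287)² = 0.026525.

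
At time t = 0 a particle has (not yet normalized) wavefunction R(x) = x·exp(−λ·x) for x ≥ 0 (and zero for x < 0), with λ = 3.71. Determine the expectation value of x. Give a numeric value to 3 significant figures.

0.404

⟨x⟩ = ∫ x·|R|² dx / ∫|R|² dx (integrals over the domain).
Every integrand reduces to terms xʲ·e^(−2λx) on [0, ∞); use ∫₀^∞ xʲ·e^(−2λx) dx = j!/(2λ)^(j+1).
State is unnormalized: ∫|R|² dx = 0.0048957, and ∫R*·x·R dx = 0.0019794, so ⟨x⟩ = 0.0019794 / 0.0048957.
⟨x⟩ = 0.40431.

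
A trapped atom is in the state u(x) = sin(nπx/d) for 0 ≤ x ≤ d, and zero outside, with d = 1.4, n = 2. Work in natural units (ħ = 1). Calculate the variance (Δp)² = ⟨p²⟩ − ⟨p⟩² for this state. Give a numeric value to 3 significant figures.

Compute ⟨p⟩ and ⟨p²⟩ separately; (Δp)² = ⟨p²⟩ − ⟨p⟩².
d/dx sin(nπx/d) = (nπ/d)·cos(nπx/d) and d²/dx² sin(nπx/d) = −(nπ/d)²·sin(nπx/d); on 0 ≤ x ≤ d, ∫sin²(nπx/d) dx = d/2 and ∫sin(nπx/d)·cos(nπx/d) dx = 0.
Normalization: ∫|u|² dx = 0.70000.
⟨p⟩ = 0.0000 and ⟨p²⟩ = 20.142.
(Δp)² = 20.142 − (0.0000)² = 20.142.

20.1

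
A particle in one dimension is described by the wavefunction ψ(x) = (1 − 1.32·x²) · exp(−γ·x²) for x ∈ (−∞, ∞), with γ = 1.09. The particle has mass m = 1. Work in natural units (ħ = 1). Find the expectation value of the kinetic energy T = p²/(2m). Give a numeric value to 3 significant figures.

T = −(ħ²/2m) d²/dx², so ⟨T⟩ = −(ħ²/2m) ∫ ψ*·ψ'' dx / ∫|ψ|² dx; with m = 1.
Expand each integrand as polynomial × e^(−2γx²) and use ∫x^(2j)·e^(−2γx²) dx = (2j−1)!!/(4γ)^j · √(π/(2γ)), odd powers → 0; here √(π/(2γ)) = 1.2005. Differentiate with the product rule, d/dx e^(−γx²) = −2γx·e^(−γx²).
State is unnormalized: ∫|ψ|² dx = 0.80367, and ∫ψ*·(−ħ²/2m · ψ'') dx = 1.4702, so ⟨T⟩ = 1.4702 / 0.80367.
⟨T⟩ = 1.8293.

1.83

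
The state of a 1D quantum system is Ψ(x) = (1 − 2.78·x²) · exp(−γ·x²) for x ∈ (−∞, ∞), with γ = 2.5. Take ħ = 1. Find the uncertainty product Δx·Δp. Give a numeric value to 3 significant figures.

0.751

Δx = √(⟨x²⟩−⟨x⟩²), Δp = √(⟨p²⟩−⟨p⟩²).
Expand each integrand as polynomial × e^(−2γx²) and use ∫x^(2j)·e^(−2γx²) dx = (2j−1)!!/(4γ)^j · √(π/(2γ)), odd powers → 0; here √(π/(2γ)) = 0.79267. Differentiate with the product rule, d/dx e^(−γx²) = −2γx·e^(−γx²).
Normalization: ∫|Ψ|² dx = 0.53572.
⟨x⟩ = 0.0000, ⟨x²⟩ = 0.072688 ⇒ Δx = 0.26961.
⟨p⟩ = 0.0000, ⟨p²⟩ = 7.7568 ⇒ Δp = 2.7851.
Δx·Δp = 0.75088.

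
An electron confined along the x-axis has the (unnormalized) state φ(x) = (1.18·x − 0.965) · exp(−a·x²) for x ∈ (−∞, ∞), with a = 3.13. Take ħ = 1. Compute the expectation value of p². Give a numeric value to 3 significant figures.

3.80

p² φ = −ħ² d²φ/dx²; ⟨p²⟩ = −ħ² ∫ φ*·φ'' dx / ∫|φ|² dx.
Expand each integrand as polynomial × e^(−2ax²) and use ∫x^(2j)·e^(−2ax²) dx = (2j−1)!!/(4a)^j · √(π/(2a)), odd powers → 0; here √(π/(2a)) = 0.70842. Differentiate with the product rule, d/dx e^(−ax²) = −2ax·e^(−ax²).
State is unnormalized: ∫|φ|² dx = 0.73848, and ∫φ*·(−ħ² φ'') dx = 2.8046, so ⟨p²⟩ = 2.8046 / 0.73848.
⟨p²⟩ = 3.7979.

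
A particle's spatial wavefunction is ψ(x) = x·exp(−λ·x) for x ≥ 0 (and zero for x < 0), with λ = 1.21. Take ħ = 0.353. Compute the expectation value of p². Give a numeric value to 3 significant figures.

p² ψ = −ħ² d²ψ/dx²; ⟨p²⟩ = −ħ² ∫ ψ*·ψ'' dx / ∫|ψ|² dx.
Differentiate x·exp(−λ·x) with the product rule; every integrand then reduces to terms xʲ·e^(−2λx) on [0, ∞), with ∫₀^∞ xʲ·e^(−2λx) dx = j!/(2λ)^(j+1).
State is unnormalized: ∫|ψ|² dx = 0.14112, and ∫ψ*·(−ħ² ψ'') dx = 0.025746, so ⟨p²⟩ = 0.025746 / 0.14112.
⟨p²⟩ = 0.18244.

0.182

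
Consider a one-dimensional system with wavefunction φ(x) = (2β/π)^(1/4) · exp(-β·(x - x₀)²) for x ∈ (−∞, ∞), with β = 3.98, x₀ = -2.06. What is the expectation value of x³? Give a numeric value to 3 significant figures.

⟨x³⟩ = ∫ x³·|φ|² dx (integrals over the domain).
Gaussian moments (u = x − x₀): ∫u^(2j)·e^(−2βu²) du = (2j−1)!!/(4β)^j · √(π/(2β)), odd powers integrate to 0; here √(π/(2β)) = 0.62823.
⟨x³⟩ = -9.1300.

-9.13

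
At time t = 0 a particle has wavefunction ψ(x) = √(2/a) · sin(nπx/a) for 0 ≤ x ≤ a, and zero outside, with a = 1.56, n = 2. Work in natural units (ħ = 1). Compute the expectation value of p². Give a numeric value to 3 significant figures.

16.2

p² ψ = −ħ² d²ψ/dx²; ⟨p²⟩ = −ħ² ∫ ψ*·ψ'' dx.
d/dx sin(nπx/a) = (nπ/a)·cos(nπx/a) and d²/dx² sin(nπx/a) = −(nπ/a)²·sin(nπx/a); on 0 ≤ x ≤ a, ∫sin²(nπx/a) dx = a/2 and ∫sin(nπx/a)·cos(nπx/a) dx = 0.
⟨p²⟩ = 16.222.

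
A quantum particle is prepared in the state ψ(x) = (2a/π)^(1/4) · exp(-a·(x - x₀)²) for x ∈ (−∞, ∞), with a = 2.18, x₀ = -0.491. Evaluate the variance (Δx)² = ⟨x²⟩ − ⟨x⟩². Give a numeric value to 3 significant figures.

Compute ⟨x⟩ and ⟨x²⟩ separately, then (Δx)² = ⟨x²⟩ − ⟨x⟩².
Gaussian moments (u = x − x₀): ∫u^(2j)·e^(−2au²) du = (2j−1)!!/(4a)^j · √(π/(2a)), odd powers integrate to 0; here √(π/(2a)) = 0.84885.
⟨x⟩ = -0.49100 and ⟨x²⟩ = 0.35576.
(Δx)² = 0.35576 − (-0.49100)² = 0.11468.

0.115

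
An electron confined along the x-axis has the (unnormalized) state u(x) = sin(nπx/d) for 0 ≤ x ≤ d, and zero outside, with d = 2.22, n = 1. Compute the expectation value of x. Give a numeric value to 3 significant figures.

1.11

⟨x⟩ = ∫ x·|u|² dx / ∫|u|² dx (integrals over the domain).
With sin²θ = (1 − cos2θ)/2 on 0 ≤ x ≤ d: ∫sin²(nπx/d) dx = d/2, ∫x·sin²(nπx/d) dx = d²/4, ∫x²·sin²(nπx/d) dx = d³·(1/6 − 1/(4n²π²)); higher powers xᵏ the same way, integrating xᵏ·cos(2nπx/d) by parts.
State is unnormalized: ∫|u|² dx = 1.1100, and ∫u*·x·u dx = 1.2321, so ⟨x⟩ = 1.2321 / 1.1100.
⟨x⟩ = 1.1100.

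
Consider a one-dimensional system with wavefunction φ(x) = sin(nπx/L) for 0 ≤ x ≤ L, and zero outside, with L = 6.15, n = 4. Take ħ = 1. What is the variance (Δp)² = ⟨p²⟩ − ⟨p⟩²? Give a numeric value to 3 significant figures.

4.18

Compute ⟨p⟩ and ⟨p²⟩ separately; (Δp)² = ⟨p²⟩ − ⟨p⟩².
d/dx sin(nπx/L) = (nπ/L)·cos(nπx/L) and d²/dx² sin(nπx/L) = −(nπ/L)²·sin(nπx/L); on 0 ≤ x ≤ L, ∫sin²(nπx/L) dx = L/2 and ∫sin(nπx/L)·cos(nπx/L) dx = 0.
Normalization: ∫|φ|² dx = 3.0750.
⟨p⟩ = 0.0000 and ⟨p²⟩ = 4.1751.
(Δp)² = 4.1751 − (0.0000)² = 4.1751.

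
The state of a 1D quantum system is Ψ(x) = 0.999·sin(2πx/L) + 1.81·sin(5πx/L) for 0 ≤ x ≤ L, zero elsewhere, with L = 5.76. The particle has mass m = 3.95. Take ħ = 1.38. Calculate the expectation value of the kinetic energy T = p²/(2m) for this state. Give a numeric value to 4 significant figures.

1.441

T = −(ħ²/2m) d²/dx², so ⟨T⟩ = −(ħ²/2m) ∫ Ψ*·Ψ'' dx / ∫|Ψ|² dx; with m = 3.95.
d²/dx² sin(jπx/L) = −(jπ/L)²·sin(jπx/L); on 0 ≤ x ≤ L, ∫sin²(jπx/L) dx = L/2 and ∫sin(jπx/L)·sin(lπx/L) dx = 0 for j ≠ l, so only diagonal terms survive in ∫|Ψ|² and ∫Ψ·Ψ″; ∫Ψ·Ψ′ dx = [Ψ²/2] between the walls = 0.
State is unnormalized: ∫|Ψ|² dx = 12.309, and ∫Ψ*·(−ħ²/2m · Ψ'') dx = 17.740, so ⟨T⟩ = 17.740 / 12.309.
⟨T⟩ = 1.4411.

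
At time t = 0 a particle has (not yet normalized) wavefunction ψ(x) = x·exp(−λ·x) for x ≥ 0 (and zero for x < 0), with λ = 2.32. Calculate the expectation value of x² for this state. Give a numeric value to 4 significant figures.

⟨x²⟩ = ∫ x²·|ψ|² dx / ∫|ψ|² dx (integrals over the domain).
Every integrand reduces to terms xʲ·e^(−2λx) on [0, ∞); use ∫₀^∞ xʲ·e^(−2λx) dx = j!/(2λ)^(j+1).
State is unnormalized: ∫|ψ|² dx = 0.020021, and ∫ψ*·x²·ψ dx = 0.011159, so ⟨x²⟩ = 0.011159 / 0.020021.
⟨x²⟩ = 0.55737.

0.5574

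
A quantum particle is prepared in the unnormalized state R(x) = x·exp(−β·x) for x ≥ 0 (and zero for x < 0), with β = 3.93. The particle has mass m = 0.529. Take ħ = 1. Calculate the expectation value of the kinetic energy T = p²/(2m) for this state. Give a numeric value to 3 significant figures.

T = −(ħ²/2m) d²/dx², so ⟨T⟩ = −(ħ²/2m) ∫ R*·R'' dx / ∫|R|² dx; with m = 0.529.
Differentiate x·exp(−β·x) with the product rule; every integrand then reduces to terms xʲ·e^(−2βx) on [0, ∞), with ∫₀^∞ xʲ·e^(−2βx) dx = j!/(2β)^(j+1).
State is unnormalized: ∫|R|² dx = 0.0041187, and ∫R*·(−ħ²/2m · R'') dx = 0.060126, so ⟨T⟩ = 0.060126 / 0.0041187.
⟨T⟩ = 14.598.

14.6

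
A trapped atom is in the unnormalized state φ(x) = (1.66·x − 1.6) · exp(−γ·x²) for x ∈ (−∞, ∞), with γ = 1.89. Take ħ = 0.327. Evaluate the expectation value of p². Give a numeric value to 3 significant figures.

0.252

p² φ = −ħ² d²φ/dx²; ⟨p²⟩ = −ħ² ∫ φ*·φ'' dx / ∫|φ|² dx.
Expand each integrand as polynomial × e^(−2γx²) and use ∫x^(2j)·e^(−2γx²) dx = (2j−1)!!/(4γ)^j · √(π/(2γ)), odd powers → 0; here √(π/(2γ)) = 0.91165. Differentiate with the product rule, d/dx e^(−γx²) = −2γx·e^(−γx²).
State is unnormalized: ∫|φ|² dx = 2.6661, and ∫φ*·(−ħ² φ'') dx = 0.67312, so ⟨p²⟩ = 0.67312 / 2.6661.
⟨p²⟩ = 0.25247.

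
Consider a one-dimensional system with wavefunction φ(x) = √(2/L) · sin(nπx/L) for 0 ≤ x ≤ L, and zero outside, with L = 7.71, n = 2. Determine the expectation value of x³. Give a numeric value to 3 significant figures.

106.

⟨x³⟩ = ∫ x³·|φ|² dx (integrals over the domain).
With sin²θ = (1 − cos2θ)/2 on 0 ≤ x ≤ L: ∫sin²(nπx/L) dx = L/2, ∫x·sin²(nπx/L) dx = L²/4, ∫x²·sin²(nπx/L) dx = L³·(1/6 − 1/(4n²π²)); higher powers xᵏ the same way, integrating xᵏ·cos(2nπx/L) by parts.
⟨x³⟩ = 105.87.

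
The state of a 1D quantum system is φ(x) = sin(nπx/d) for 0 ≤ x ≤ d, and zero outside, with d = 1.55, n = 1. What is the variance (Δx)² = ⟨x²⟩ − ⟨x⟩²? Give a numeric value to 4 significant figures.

Compute ⟨x⟩ and ⟨x²⟩ separately, then (Δx)² = ⟨x²⟩ − ⟨x⟩².
With sin²θ = (1 − cos2θ)/2 on 0 ≤ x ≤ d: ∫sin²(nπx/d) dx = d/2, ∫x·sin²(nπx/d) dx = d²/4, ∫x²·sin²(nπx/d) dx = d³·(1/6 − 1/(4n²π²)); higher powers xᵏ the same way, integrating xᵏ·cos(2nπx/d) by parts.
Normalization: ∫|φ|² dx = 0.77500.
⟨x⟩ = 0.77500 and ⟨x²⟩ = 0.67912.
(Δx)² = 0.67912 − (0.77500)² = 0.078496.

0.07850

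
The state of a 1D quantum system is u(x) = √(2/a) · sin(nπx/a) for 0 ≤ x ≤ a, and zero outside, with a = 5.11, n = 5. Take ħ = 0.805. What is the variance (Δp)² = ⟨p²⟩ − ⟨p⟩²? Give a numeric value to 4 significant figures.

Compute ⟨p⟩ and ⟨p²⟩ separately; (Δp)² = ⟨p²⟩ − ⟨p⟩².
d/dx sin(nπx/a) = (nπ/a)·cos(nπx/a) and d²/dx² sin(nπx/a) = −(nπ/a)²·sin(nπx/a); on 0 ≤ x ≤ a, ∫sin²(nπx/a) dx = a/2 and ∫sin(nπx/a)·cos(nπx/a) dx = 0.
⟨p⟩ = 0.0000 and ⟨p²⟩ = 6.1234.
(Δp)² = 6.1234 − (0.0000)² = 6.1234.

6.123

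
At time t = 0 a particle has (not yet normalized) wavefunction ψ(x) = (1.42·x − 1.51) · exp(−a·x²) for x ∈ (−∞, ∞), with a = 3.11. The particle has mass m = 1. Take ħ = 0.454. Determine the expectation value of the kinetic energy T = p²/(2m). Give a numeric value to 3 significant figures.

T = −(ħ²/2m) d²/dx², so ⟨T⟩ = −(ħ²/2m) ∫ ψ*·ψ'' dx / ∫|ψ|² dx; with m = 1.
Expand each integrand as polynomial × e^(−2ax²) and use ∫x^(2j)·e^(−2ax²) dx = (2j−1)!!/(4a)^j · √(π/(2a)), odd powers → 0; here √(π/(2a)) = 0.71069. Differentiate with the product rule, d/dx e^(−ax²) = −2ax·e^(−ax²).
State is unnormalized: ∫|ψ|² dx = 1.7356, and ∫ψ*·(−ħ²/2m · ψ'') dx = 0.63013, so ⟨T⟩ = 0.63013 / 1.7356.
⟨T⟩ = 0.36306.

0.363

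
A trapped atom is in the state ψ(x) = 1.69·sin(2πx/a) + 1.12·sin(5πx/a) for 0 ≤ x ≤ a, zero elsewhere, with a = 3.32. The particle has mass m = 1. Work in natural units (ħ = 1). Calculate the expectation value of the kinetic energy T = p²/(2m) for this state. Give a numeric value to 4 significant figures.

T = −(ħ²/2m) d²/dx², so ⟨T⟩ = −(ħ²/2m) ∫ ψ*·ψ'' dx / ∫|ψ|² dx; with m = 1.
d²/dx² sin(jπx/a) = −(jπ/a)²·sin(jπx/a); on 0 ≤ x ≤ a, ∫sin²(jπx/a) dx = a/2 and ∫sin(jπx/a)·sin(lπx/a) dx = 0 for j ≠ l, so only diagonal terms survive in ∫|ψ|² and ∫ψ·ψ″; ∫ψ·ψ′ dx = [ψ²/2] between the walls = 0.
State is unnormalized: ∫|ψ|² dx = 6.8234, and ∫ψ*·(−ħ²/2m · ψ'') dx = 31.797, so ⟨T⟩ = 31.797 / 6.8234.
⟨T⟩ = 4.6600.

4.660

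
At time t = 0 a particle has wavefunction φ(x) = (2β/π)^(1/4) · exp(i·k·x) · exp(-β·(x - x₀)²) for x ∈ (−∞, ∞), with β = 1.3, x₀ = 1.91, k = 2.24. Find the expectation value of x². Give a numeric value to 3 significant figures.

⟨x²⟩ = ∫ x²·|φ|² dx (integrals over the domain).
Gaussian moments (u = x − x₀): ∫u^(2j)·e^(−2βu²) du = (2j−1)!!/(4β)^j · √(π/(2β)), odd powers integrate to 0; here √(π/(2β)) = 1.0992.
⟨x²⟩ = 3.8404.

3.84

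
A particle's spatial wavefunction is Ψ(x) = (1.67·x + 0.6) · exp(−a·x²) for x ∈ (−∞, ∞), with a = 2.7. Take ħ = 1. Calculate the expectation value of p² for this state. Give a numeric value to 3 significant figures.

p² Ψ = −ħ² d²Ψ/dx²; ⟨p²⟩ = −ħ² ∫ Ψ*·Ψ'' dx / ∫|Ψ|² dx.
Expand each integrand as polynomial × e^(−2ax²) and use ∫x^(2j)·e^(−2ax²) dx = (2j−1)!!/(4a)^j · √(π/(2a)), odd powers → 0; here √(π/(2a)) = 0.76274. Differentiate with the product rule, d/dx e^(−ax²) = −2ax·e^(−ax²).
State is unnormalized: ∫|Ψ|² dx = 0.47155, and ∫Ψ*·(−ħ² Ψ'') dx = 2.3368, so ⟨p²⟩ = 2.3368 / 0.47155.
⟨p²⟩ = 4.9555.

4.96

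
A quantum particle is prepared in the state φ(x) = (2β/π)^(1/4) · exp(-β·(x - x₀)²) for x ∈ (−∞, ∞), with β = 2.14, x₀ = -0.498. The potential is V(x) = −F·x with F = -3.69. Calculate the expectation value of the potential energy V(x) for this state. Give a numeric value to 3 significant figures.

-1.84

⟨V⟩ = ∫ V(x)·|φ|² dx.
Gaussian moments (u = x − x₀): ∫u^(2j)·e^(−2βu²) du = (2j−1)!!/(4β)^j · √(π/(2β)), odd powers integrate to 0; here √(π/(2β)) = 0.85675.
⟨V⟩ = -1.8376.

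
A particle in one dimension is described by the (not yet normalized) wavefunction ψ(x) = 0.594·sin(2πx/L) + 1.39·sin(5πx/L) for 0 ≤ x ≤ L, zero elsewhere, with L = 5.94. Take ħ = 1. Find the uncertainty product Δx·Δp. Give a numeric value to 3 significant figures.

Δx = √(⟨x²⟩−⟨x⟩²), Δp = √(⟨p²⟩−⟨p⟩²).
On 0 ≤ x ≤ L (j ≠ l): ∫sin²(jπx/L) dx = L/2, ∫sin(jπx/L)·sin(lπx/L) dx = 0; diagonal moments ∫x·sin²(jπx/L) dx = L²/4, ∫x²·sin²(jπx/L) dx = L³·(1/6 − 1/(4j²π²)); cross terms ∫x·sin(jπx/L)·sin(lπx/L) dx = 0 for j + l even and −4jlL²/(π²(j² − l²)²) for j + l odd, ∫x²·sin(jπx/L)·sin(lπx/L) dx = (−1)^(j+l)·4jlL³/(π²(j² − l²)²); higher powers the same way via product-to-sum and parts. d²/dx² sin(jπx/L) = −(jπ/L)²·sin(jπx/L); on 0 ≤ x ≤ L, ∫sin²(jπx/L) dx = L/2 and ∫sin(jπx/L)·sin(lπx/L) dx = 0 for j ≠ l, so only diagonal terms survive in ∫|ψ|² and ∫ψ·ψ″; ∫ψ·ψ′ dx = [ψ²/2] between the walls = 0.
Normalization: ∫|ψ|² dx = 6.7863.
⟨x⟩ = 2.8911, ⟨x²⟩ = 11.163 ⇒ Δx = 1.6747.
⟨p⟩ = 0.0000, ⟨p²⟩ = 6.0860 ⇒ Δp = 2.4670.
Δx·Δp = 4.1314.

4.13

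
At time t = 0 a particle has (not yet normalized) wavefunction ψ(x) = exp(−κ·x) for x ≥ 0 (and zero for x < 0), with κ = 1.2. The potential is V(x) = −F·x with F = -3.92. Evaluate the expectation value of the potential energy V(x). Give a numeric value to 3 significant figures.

1.63

⟨V⟩ = ∫ V(x)·|ψ|² dx / ∫|ψ|² dx.
Every integrand reduces to terms xʲ·e^(−2κx) on [0, ∞); use ∫₀^∞ xʲ·e^(−2κx) dx = j!/(2κ)^(j+1).
State is unnormalized: ∫|ψ|² dx = 0.41667, and ∫ψ*·V(x)·ψ dx = 0.68056, so ⟨V⟩ = 0.68056 / 0.41667.
⟨V⟩ = 1.6333.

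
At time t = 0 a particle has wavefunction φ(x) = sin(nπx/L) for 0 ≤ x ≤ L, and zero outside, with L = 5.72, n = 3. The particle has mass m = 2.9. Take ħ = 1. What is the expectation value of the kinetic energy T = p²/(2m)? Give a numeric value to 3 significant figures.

0.468

T = −(ħ²/2m) d²/dx², so ⟨T⟩ = −(ħ²/2m) ∫ φ*·φ'' dx / ∫|φ|² dx; with m = 2.9.
d/dx sin(nπx/L) = (nπ/L)·cos(nπx/L) and d²/dx² sin(nπx/L) = −(nπ/L)²·sin(nπx/L); on 0 ≤ x ≤ L, ∫sin²(nπx/L) dx = L/2 and ∫sin(nπx/L)·cos(nπx/L) dx = 0.
State is unnormalized: ∫|φ|² dx = 2.8600, and ∫φ*·(−ħ²/2m · φ'') dx = 1.3387, so ⟨T⟩ = 1.3387 / 2.8600.
⟨T⟩ = 0.46808.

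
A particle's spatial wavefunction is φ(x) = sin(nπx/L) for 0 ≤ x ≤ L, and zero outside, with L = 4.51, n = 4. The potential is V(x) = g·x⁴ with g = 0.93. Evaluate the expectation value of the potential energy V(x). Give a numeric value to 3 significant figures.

⟨V⟩ = ∫ V(x)·|φ|² dx / ∫|φ|² dx.
With sin²θ = (1 − cos2θ)/2 on 0 ≤ x ≤ L: ∫sin²(nπx/L) dx = L/2, ∫x·sin²(nπx/L) dx = L²/4, ∫x²·sin²(nπx/L) dx = L³·(1/6 − 1/(4n²π²)); higher powers xᵏ the same way, integrating xᵏ·cos(2nπx/L) by parts.
State is unnormalized: ∫|φ|² dx = 2.2550, and ∫φ*·V(x)·φ dx = 168.08, so ⟨V⟩ = 168.08 / 2.2550.
⟨V⟩ = 74.538.

74.5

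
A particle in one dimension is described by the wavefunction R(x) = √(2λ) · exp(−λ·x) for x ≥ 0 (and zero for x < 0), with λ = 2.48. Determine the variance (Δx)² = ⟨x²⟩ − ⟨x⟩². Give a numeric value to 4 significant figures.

0.04065

Compute ⟨x⟩ and ⟨x²⟩ separately, then (Δx)² = ⟨x²⟩ − ⟨x⟩².
Every integrand reduces to terms xʲ·e^(−2λx) on [0, ∞); use ∫₀^∞ xʲ·e^(−2λx) dx = j!/(2λ)^(j+1).
⟨x⟩ = 0.20161 and ⟨x²⟩ = 0.081296.
(Δx)² = 0.081296 − (0.20161)² = 0.040648.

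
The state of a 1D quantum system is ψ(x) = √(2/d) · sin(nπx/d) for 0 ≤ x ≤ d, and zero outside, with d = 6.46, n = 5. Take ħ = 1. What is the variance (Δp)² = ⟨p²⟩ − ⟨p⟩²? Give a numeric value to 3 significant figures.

5.91

Compute ⟨p⟩ and ⟨p²⟩ separately; (Δp)² = ⟨p²⟩ − ⟨p⟩².
d/dx sin(nπx/d) = (nπ/d)·cos(nπx/d) and d²/dx² sin(nπx/d) = −(nπ/d)²·sin(nπx/d); on 0 ≤ x ≤ d, ∫sin²(nπx/d) dx = d/2 and ∫sin(nπx/d)·cos(nπx/d) dx = 0.
⟨p⟩ = 0.0000 and ⟨p²⟩ = 5.9125.
(Δp)² = 5.9125 − (0.0000)² = 5.9125.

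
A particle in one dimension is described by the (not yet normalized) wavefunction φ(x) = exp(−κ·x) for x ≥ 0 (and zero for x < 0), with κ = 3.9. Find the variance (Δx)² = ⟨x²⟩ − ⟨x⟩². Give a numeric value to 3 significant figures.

0.0164

Compute ⟨x⟩ and ⟨x²⟩ separately, then (Δx)² = ⟨x²⟩ − ⟨x⟩².
Every integrand reduces to terms xʲ·e^(−2κx) on [0, ∞); use ∫₀^∞ xʲ·e^(−2κx) dx = j!/(2κ)^(j+1).
Normalization: ∫|φ|² dx = 0.12821.
⟨x⟩ = 0.12821 and ⟨x²⟩ = 0.032873.
(Δx)² = 0.032873 − (0.12821)² = 0.016437.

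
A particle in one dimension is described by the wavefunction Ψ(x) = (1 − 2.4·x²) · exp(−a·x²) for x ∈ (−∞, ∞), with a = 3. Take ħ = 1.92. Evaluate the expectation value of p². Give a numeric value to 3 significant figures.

25.8

p² Ψ = −ħ² d²Ψ/dx²; ⟨p²⟩ = −ħ² ∫ Ψ*·Ψ'' dx / ∫|Ψ|² dx.
Expand each integrand as polynomial × e^(−2ax²) and use ∫x^(2j)·e^(−2ax²) dx = (2j−1)!!/(4a)^j · √(π/(2a)), odd powers → 0; here √(π/(2a)) = 0.72360. Differentiate with the product rule, d/dx e^(−ax²) = −2ax·e^(−ax²).
State is unnormalized: ∫|Ψ|² dx = 0.52099, and ∫Ψ*·(−ħ² Ψ'') dx = 13.444, so ⟨p²⟩ = 13.444 / 0.52099.
⟨p²⟩ = 25.805.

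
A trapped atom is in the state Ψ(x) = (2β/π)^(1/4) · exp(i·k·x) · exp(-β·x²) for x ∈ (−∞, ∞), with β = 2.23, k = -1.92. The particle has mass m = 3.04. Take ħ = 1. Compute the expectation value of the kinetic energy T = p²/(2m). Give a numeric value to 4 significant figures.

0.9731

T = −(ħ²/2m) d²/dx², so ⟨T⟩ = −(ħ²/2m) ∫ Ψ*·Ψ'' dx; with m = 3.04.
Gaussian moments: ∫x^(2j)·e^(−2βx²) dx = (2j−1)!!/(4β)^j · √(π/(2β)), odd powers integrate to 0; here √(π/(2β)) = 0.83928. Derivatives: Ψ′ = (ik − 2βx)·Ψ, Ψ″ = ((ik − 2βx)² − 2β)·Ψ; the odd-in-x pieces drop out.
⟨T⟩ = 0.97309.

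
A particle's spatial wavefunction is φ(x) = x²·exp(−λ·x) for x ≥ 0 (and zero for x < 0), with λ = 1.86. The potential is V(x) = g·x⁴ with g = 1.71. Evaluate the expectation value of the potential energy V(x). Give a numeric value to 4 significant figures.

15.00

⟨V⟩ = ∫ V(x)·|φ|² dx / ∫|φ|² dx.
Every integrand reduces to terms xʲ·e^(−2λx) on [0, ∞); use ∫₀^∞ xʲ·e^(−2λx) dx = j!/(2λ)^(j+1).
State is unnormalized: ∫|φ|² dx = 0.033690, and ∫φ*·V(x)·φ dx = 0.50539, so ⟨V⟩ = 0.50539 / 0.033690.
⟨V⟩ = 15.001.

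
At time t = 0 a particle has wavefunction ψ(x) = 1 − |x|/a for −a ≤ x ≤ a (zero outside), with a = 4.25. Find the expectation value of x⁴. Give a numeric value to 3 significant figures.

⟨x⁴⟩ = ∫ x⁴·|ψ|² dx / ∫|ψ|² dx (integrals over the domain).
ψ is even, so ∫ over [−a, a] = 2∫₀ᵃ with ψ = 1 − x/a there: ∫₀ᵃ (1 − x/a)² dx = a/3, ∫₀ᵃ x²(1 − x/a)² dx = a³/30, ∫₀ᵃ x⁴(1 − x/a)² dx = a⁵/105.
State is unnormalized: ∫|ψ|² dx = 2.8333, and ∫ψ*·x⁴·ψ dx = 26.411, so ⟨x⁴⟩ = 26.411 / 2.8333.
⟨x⁴⟩ = 9.3215.

9.32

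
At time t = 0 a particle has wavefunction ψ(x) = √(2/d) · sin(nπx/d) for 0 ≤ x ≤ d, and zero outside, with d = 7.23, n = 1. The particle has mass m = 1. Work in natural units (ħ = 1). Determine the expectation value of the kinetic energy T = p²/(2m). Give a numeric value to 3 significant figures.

0.0944

T = −(ħ²/2m) d²/dx², so ⟨T⟩ = −(ħ²/2m) ∫ ψ*·ψ'' dx; with m = 1.
d/dx sin(nπx/d) = (nπ/d)·cos(nπx/d) and d²/dx² sin(nπx/d) = −(nπ/d)²·sin(nπx/d); on 0 ≤ x ≤ d, ∫sin²(nπx/d) dx = d/2 and ∫sin(nπx/d)·cos(nπx/d) dx = 0.
⟨T⟩ = 0.094405.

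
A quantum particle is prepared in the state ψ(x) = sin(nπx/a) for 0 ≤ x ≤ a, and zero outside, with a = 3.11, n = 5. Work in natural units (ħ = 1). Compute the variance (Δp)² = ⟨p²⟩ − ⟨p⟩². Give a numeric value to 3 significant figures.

Compute ⟨p⟩ and ⟨p²⟩ separately; (Δp)² = ⟨p²⟩ − ⟨p⟩².
d/dx sin(nπx/a) = (nπ/a)·cos(nπx/a) and d²/dx² sin(nπx/a) = −(nπ/a)²·sin(nπx/a); on 0 ≤ x ≤ a, ∫sin²(nπx/a) dx = a/2 and ∫sin(nπx/a)·cos(nπx/a) dx = 0.
Normalization: ∫|ψ|² dx = 1.5550.
⟨p⟩ = 0.0000 and ⟨p²⟩ = 25.511.
(Δp)² = 25.511 − (0.0000)² = 25.511.

25.5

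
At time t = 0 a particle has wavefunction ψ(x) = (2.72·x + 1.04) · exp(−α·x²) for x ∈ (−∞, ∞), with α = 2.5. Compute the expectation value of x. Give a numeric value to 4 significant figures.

0.3106

⟨x⟩ = ∫ x·|ψ|² dx / ∫|ψ|² dx (integrals over the domain).
Expand each integrand as polynomial × e^(−2αx²) and use ∫x^(2j)·e^(−2αx²) dx = (2j−1)!!/(4α)^j · √(π/(2α)), odd powers → 0; here √(π/(2α)) = 0.79267.
State is unnormalized: ∫|ψ|² dx = 1.4438, and ∫ψ*·x·ψ dx = 0.44846, so ⟨x⟩ = 0.44846 / 1.4438.
⟨x⟩ = 0.31061.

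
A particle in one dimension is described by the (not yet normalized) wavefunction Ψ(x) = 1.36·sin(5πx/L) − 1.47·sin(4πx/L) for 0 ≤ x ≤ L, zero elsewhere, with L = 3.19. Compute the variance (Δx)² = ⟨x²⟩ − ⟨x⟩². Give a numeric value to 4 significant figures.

Compute ⟨x⟩ and ⟨x²⟩ separately, then (Δx)² = ⟨x²⟩ − ⟨x⟩².
On 0 ≤ x ≤ L (j ≠ l): ∫sin²(jπx/L) dx = L/2, ∫sin(jπx/L)·sin(lπx/L) dx = 0; diagonal moments ∫x·sin²(jπx/L) dx = L²/4, ∫x²·sin²(jπx/L) dx = L³·(1/6 − 1/(4j²π²)); cross terms ∫x·sin(jπx/L)·sin(lπx/L) dx = 0 for j + l even and −4jlL²/(π²(j² − l²)²) for j + l odd, ∫x²·sin(jπx/L)·sin(lπx/L) dx = (−1)^(j+l)·4jlL³/(π²(j² − l²)²); higher powers the same way via product-to-sum and parts.
Normalization: ∫|Ψ|² dx = 6.3967.
⟨x⟩ = 2.2315 and ⟨x²⟩ = 5.3957.
(Δx)² = 5.3957 − (2.2315)² = 0.41598.

0.4160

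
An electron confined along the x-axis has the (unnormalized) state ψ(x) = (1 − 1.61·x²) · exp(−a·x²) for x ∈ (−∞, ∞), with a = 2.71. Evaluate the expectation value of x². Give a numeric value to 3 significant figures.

⟨x²⟩ = ∫ x²·|ψ|² dx / ∫|ψ|² dx (integrals over the domain).
Expand each integrand as polynomial × e^(−2ax²) and use ∫x^(2j)·e^(−2ax²) dx = (2j−1)!!/(4a)^j · √(π/(2a)), odd powers → 0; here √(π/(2a)) = 0.76133.
State is unnormalized: ∫|ψ|² dx = 0.58557, and ∫ψ*·x²·ψ dx = 0.030885, so ⟨x²⟩ = 0.030885 / 0.58557.
⟨x²⟩ = 0.052744.

0.0527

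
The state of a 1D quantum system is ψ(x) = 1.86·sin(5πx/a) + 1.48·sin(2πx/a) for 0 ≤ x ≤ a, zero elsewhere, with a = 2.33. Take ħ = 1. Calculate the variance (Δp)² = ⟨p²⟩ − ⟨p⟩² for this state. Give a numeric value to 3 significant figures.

Compute ⟨p⟩ and ⟨p²⟩ separately; (Δp)² = ⟨p²⟩ − ⟨p⟩².
d²/dx² sin(jπx/a) = −(jπ/a)²·sin(jπx/a); on 0 ≤ x ≤ a, ∫sin²(jπx/a) dx = a/2 and ∫sin(jπx/a)·sin(lπx/a) dx = 0 for j ≠ l, so only diagonal terms survive in ∫|ψ|² and ∫ψ·ψ″; ∫ψ·ψ′ dx = [ψ²/2] between the walls = 0.
Normalization: ∫|ψ|² dx = 6.5823.
⟨p⟩ = 0.0000 and ⟨p²⟩ = 30.649.
(Δp)² = 30.649 − (0.0000)² = 30.649.

30.6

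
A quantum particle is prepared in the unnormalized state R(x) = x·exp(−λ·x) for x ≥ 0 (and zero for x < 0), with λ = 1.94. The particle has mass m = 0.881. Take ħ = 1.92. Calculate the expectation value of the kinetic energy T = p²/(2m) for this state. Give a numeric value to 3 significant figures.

T = −(ħ²/2m) d²/dx², so ⟨T⟩ = −(ħ²/2m) ∫ R*·R'' dx / ∫|R|² dx; with m = 0.881.
Differentiate x·exp(−λ·x) with the product rule; every integrand then reduces to terms xʲ·e^(−2λx) on [0, ∞), with ∫₀^∞ xʲ·e^(−2λx) dx = j!/(2λ)^(j+1).
State is unnormalized: ∫|R|² dx = 0.034240, and ∫R*·(−ħ²/2m · R'') dx = 0.26961, so ⟨T⟩ = 0.26961 / 0.034240.
⟨T⟩ = 7.8741.

7.87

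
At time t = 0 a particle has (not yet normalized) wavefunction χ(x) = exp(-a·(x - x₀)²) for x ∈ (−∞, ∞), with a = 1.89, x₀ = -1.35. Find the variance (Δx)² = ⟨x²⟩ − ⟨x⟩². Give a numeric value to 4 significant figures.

Compute ⟨x⟩ and ⟨x²⟩ separately, then (Δx)² = ⟨x²⟩ − ⟨x⟩².
Gaussian moments (u = x − x₀): ∫u^(2j)·e^(−2au²) du = (2j−1)!!/(4a)^j · √(π/(2a)), odd powers integrate to 0; here √(π/(2a)) = 0.91165.
Normalization: ∫|χ|² dx = 0.91165.
⟨x⟩ = -1.3500 and ⟨x²⟩ = 1.9548.
(Δx)² = 1.9548 − (-1.3500)² = 0.13228.

0.1323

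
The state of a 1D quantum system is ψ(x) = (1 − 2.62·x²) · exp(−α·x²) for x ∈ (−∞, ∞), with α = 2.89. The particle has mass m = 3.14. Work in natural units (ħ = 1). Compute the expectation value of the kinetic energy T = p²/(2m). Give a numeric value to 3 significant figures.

1.19

T = −(ħ²/2m) d²/dx², so ⟨T⟩ = −(ħ²/2m) ∫ ψ*·ψ'' dx / ∫|ψ|² dx; with m = 3.14.
Expand each integrand as polynomial × e^(−2αx²) and use ∫x^(2j)·e^(−2αx²) dx = (2j−1)!!/(4α)^j · √(π/(2α)), odd powers → 0; here √(π/(2α)) = 0.73724. Differentiate with the product rule, d/dx e^(−αx²) = −2αx·e^(−αx²).
State is unnormalized: ∫|ψ|² dx = 0.51667, and ∫ψ*·(−ħ²/2m · ψ'') dx = 0.61505, so ⟨T⟩ = 0.61505 / 0.51667.
⟨T⟩ = 1.1904.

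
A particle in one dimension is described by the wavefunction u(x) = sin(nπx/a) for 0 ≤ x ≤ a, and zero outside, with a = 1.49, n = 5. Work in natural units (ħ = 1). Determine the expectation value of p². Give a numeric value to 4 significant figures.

111.1

p² u = −ħ² d²u/dx²; ⟨p²⟩ = −ħ² ∫ u*·u'' dx / ∫|u|² dx.
d/dx sin(nπx/a) = (nπ/a)·cos(nπx/a) and d²/dx² sin(nπx/a) = −(nπ/a)²·sin(nπx/a); on 0 ≤ x ≤ a, ∫sin²(nπx/a) dx = a/2 and ∫sin(nπx/a)·cos(nπx/a) dx = 0.
State is unnormalized: ∫|u|² dx = 0.74500, and ∫u*·(−ħ² u'') dx = 82.799, so ⟨p²⟩ = 82.799 / 0.74500.
⟨p²⟩ = 111.14.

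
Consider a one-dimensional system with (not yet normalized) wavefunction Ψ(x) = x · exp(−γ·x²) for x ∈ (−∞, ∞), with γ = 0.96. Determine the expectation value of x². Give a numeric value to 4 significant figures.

⟨x²⟩ = ∫ x²·|Ψ|² dx / ∫|Ψ|² dx (integrals over the domain).
Expand each integrand as polynomial × e^(−2γx²) and use ∫x^(2j)·e^(−2γx²) dx = (2j−1)!!/(4γ)^j · √(π/(2γ)), odd powers → 0; here √(π/(2γ)) = 1.2792.
State is unnormalized: ∫|Ψ|² dx = 0.33311, and ∫Ψ*·x²·Ψ dx = 0.26025, so ⟨x²⟩ = 0.26025 / 0.33311.
⟨x²⟩ = 0.78125.

0.7813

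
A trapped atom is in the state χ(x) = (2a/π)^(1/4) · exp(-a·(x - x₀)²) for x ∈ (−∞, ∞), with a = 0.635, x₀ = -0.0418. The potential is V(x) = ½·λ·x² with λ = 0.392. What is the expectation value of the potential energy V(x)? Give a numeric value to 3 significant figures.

⟨V⟩ = ∫ V(x)·|χ|² dx.
Gaussian moments (u = x − x₀): ∫u^(2j)·e^(−2au²) du = (2j−1)!!/(4a)^j · √(π/(2a)), odd powers integrate to 0; here √(π/(2a)) = 1.5728.
⟨V⟩ = 0.077508.

0.0775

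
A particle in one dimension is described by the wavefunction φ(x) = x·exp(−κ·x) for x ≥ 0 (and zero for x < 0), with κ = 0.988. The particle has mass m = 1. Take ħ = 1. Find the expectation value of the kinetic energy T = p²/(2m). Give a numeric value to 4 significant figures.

0.4881

T = −(ħ²/2m) d²/dx², so ⟨T⟩ = −(ħ²/2m) ∫ φ*·φ'' dx / ∫|φ|² dx; with m = 1.
Differentiate x·exp(−κ·x) with the product rule; every integrand then reduces to terms xʲ·e^(−2κx) on [0, ∞), with ∫₀^∞ xʲ·e^(−2κx) dx = j!/(2κ)^(j+1).
State is unnormalized: ∫|φ|² dx = 0.25922, and ∫φ*·(−ħ²/2m · φ'') dx = 0.12652, so ⟨T⟩ = 0.12652 / 0.25922.
⟨T⟩ = 0.48807.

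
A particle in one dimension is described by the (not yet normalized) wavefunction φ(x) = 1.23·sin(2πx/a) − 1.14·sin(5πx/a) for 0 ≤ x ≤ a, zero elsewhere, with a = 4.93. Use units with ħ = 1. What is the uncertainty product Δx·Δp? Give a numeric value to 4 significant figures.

3.190

Δx = √(⟨x²⟩−⟨x⟩²), Δp = √(⟨p²⟩−⟨p⟩²).
On 0 ≤ x ≤ a (j ≠ l): ∫sin²(jπx/a) dx = a/2, ∫sin(jπx/a)·sin(lπx/a) dx = 0; diagonal moments ∫x·sin²(jπx/a) dx = a²/4, ∫x²·sin²(jπx/a) dx = a³·(1/6 − 1/(4j²π²)); cross terms ∫x·sin(jπx/a)·sin(lπx/a) dx = 0 for j + l even and −4jla²/(π²(j² − l²)²) for j + l odd, ∫x²·sin(jπx/a)·sin(lπx/a) dx = (−1)^(j+l)·4jla³/(π²(j² − l²)²); higher powers the same way via product-to-sum and parts. d²/dx² sin(jπx/a) = −(jπ/a)²·sin(jπx/a); on 0 ≤ x ≤ a, ∫sin²(jπx/a) dx = a/2 and ∫sin(jπx/a)·sin(lπx/a) dx = 0 for j ≠ l, so only diagonal terms survive in ∫|φ|² and ∫φ·φ″; ∫φ·φ′ dx = [φ²/2] between the walls = 0.
Normalization: ∫|φ|² dx = 6.9328.
⟨x⟩ = 2.5554, ⟨x²⟩ = 8.3587 ⇒ Δx = 1.3524.
⟨p⟩ = 0.0000, ⟨p²⟩ = 5.5647 ⇒ Δp = 2.3590.
Δx·Δp = 3.1902.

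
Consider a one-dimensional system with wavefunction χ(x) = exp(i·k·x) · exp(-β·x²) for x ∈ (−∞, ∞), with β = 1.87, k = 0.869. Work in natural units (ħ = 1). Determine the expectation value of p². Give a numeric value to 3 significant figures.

p² χ = −ħ² d²χ/dx²; ⟨p²⟩ = −ħ² ∫ χ*·χ'' dx / ∫|χ|² dx.
Gaussian moments: ∫x^(2j)·e^(−2βx²) dx = (2j−1)!!/(4β)^j · √(π/(2β)), odd powers integrate to 0; here √(π/(2β)) = 0.91651. Derivatives: χ′ = (ik − 2βx)·χ, χ″ = ((ik − 2βx)² − 2β)·χ; the odd-in-x pieces drop out.
State is unnormalized: ∫|χ|² dx = 0.91651, and ∫χ*·(−ħ² χ'') dx = 2.4060, so ⟨p²⟩ = 2.4060 / 0.91651.
⟨p²⟩ = 2.6252.

2.63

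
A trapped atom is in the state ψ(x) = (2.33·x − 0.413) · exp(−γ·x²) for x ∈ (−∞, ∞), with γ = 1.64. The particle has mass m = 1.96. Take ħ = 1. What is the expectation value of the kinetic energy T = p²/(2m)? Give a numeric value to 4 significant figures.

T = −(ħ²/2m) d²/dx², so ⟨T⟩ = −(ħ²/2m) ∫ ψ*·ψ'' dx / ∫|ψ|² dx; with m = 1.96.
Expand each integrand as polynomial × e^(−2γx²) and use ∫x^(2j)·e^(−2γx²) dx = (2j−1)!!/(4γ)^j · √(π/(2γ)), odd powers → 0; here √(π/(2γ)) = 0.97867. Differentiate with the product rule, d/dx e^(−γx²) = −2γx·e^(−γx²).
State is unnormalized: ∫|ψ|² dx = 0.97686, and ∫ψ*·(−ħ²/2m · ψ'') dx = 1.0864, so ⟨T⟩ = 1.0864 / 0.97686.
⟨T⟩ = 1.1121.

1.112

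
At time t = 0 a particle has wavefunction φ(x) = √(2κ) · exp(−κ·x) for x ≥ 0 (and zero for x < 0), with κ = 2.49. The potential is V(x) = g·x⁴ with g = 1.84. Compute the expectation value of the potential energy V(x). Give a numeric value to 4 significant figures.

⟨V⟩ = ∫ V(x)·|φ|² dx.
Every integrand reduces to terms xʲ·e^(−2κx) on [0, ∞); use ∫₀^∞ xʲ·e^(−2κx) dx = j!/(2κ)^(j+1).
⟨V⟩ = 0.071798.

0.07180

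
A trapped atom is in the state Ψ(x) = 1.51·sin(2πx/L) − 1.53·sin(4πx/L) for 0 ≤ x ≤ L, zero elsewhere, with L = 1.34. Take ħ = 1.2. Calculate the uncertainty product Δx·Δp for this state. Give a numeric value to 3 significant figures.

2.09

Δx = √(⟨x²⟩−⟨x⟩²), Δp = √(⟨p²⟩−⟨p⟩²).
On 0 ≤ x ≤ L (j ≠ l): ∫sin²(jπx/L) dx = L/2, ∫sin(jπx/L)·sin(lπx/L) dx = 0; diagonal moments ∫x·sin²(jπx/L) dx = L²/4, ∫x²·sin²(jπx/L) dx = L³·(1/6 − 1/(4j²π²)); cross terms ∫x·sin(jπx/L)·sin(lπx/L) dx = 0 for j + l even and −4jlL²/(π²(j² − l²)²) for j + l odd, ∫x²·sin(jπx/L)·sin(lπx/L) dx = (−1)^(j+l)·4jlL³/(π²(j² − l²)²); higher powers the same way via product-to-sum and parts. d²/dx² sin(jπx/L) = −(jπ/L)²·sin(jπx/L); on 0 ≤ x ≤ L, ∫sin²(jπx/L) dx = L/2 and ∫sin(jπx/L)·sin(lπx/L) dx = 0 for j ≠ l, so only diagonal terms survive in ∫|Ψ|² and ∫Ψ·Ψ″; ∫Ψ·Ψ′ dx = [Ψ²/2] between the walls = 0.
Normalization: ∫|Ψ|² dx = 3.0961.
⟨x⟩ = 0.67000, ⟨x²⟩ = 0.50358 ⇒ Δx = 0.23384.
⟨p⟩ = 0.0000, ⟨p²⟩ = 79.775 ⇒ Δp = 8.9317.
Δx·Δp = 2.0886.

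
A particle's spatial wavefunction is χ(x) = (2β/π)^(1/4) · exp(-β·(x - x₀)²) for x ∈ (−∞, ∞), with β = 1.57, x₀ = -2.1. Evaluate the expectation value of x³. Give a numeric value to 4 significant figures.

⟨x³⟩ = ∫ x³·|χ|² dx (integrals over the domain).
Gaussian moments (u = x − x₀): ∫u^(2j)·e^(−2βu²) du = (2j−1)!!/(4β)^j · √(π/(2β)), odd powers integrate to 0; here √(π/(2β)) = 1.0003.
⟨x³⟩ = -10.264.

-10.26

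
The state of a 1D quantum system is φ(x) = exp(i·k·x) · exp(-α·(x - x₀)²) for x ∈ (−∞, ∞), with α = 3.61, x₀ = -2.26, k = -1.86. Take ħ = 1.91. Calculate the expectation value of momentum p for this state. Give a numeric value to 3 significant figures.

p φ = −iħ dφ/dx; then ⟨p⟩ = ∫ φ*·(pφ) dx / ∫|φ|² dx.
Gaussian moments (u = x − x₀): ∫u^(2j)·e^(−2αu²) du = (2j−1)!!/(4α)^j · √(π/(2α)), odd powers integrate to 0; here √(π/(2α)) = 0.65964. Derivatives: φ′ = (ik − 2αu)·φ, φ″ = ((ik − 2αu)² − 2α)·φ; the odd-in-u pieces drop out.
State is unnormalized: ∫|φ|² dx = 0.65964, and ∫φ*·(−iħ φ') dx = -2.3434, so ⟨p⟩ = -2.3434 / 0.65964.
⟨p⟩ = -3.5526.

-3.55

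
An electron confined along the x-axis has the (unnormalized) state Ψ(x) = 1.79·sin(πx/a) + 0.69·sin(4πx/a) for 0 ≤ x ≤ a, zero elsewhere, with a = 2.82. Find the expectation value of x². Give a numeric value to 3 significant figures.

⟨x²⟩ = ∫ x²·|Ψ|² dx / ∫|Ψ|² dx (integrals over the domain).
On 0 ≤ x ≤ a (j ≠ l): ∫sin²(jπx/a) dx = a/2, ∫sin(jπx/a)·sin(lπx/a) dx = 0; diagonal moments ∫x·sin²(jπx/a) dx = a²/4, ∫x²·sin²(jπx/a) dx = a³·(1/6 − 1/(4j²π²)); cross terms ∫x·sin(jπx/a)·sin(lπx/a) dx = 0 for j + l even and −4jla²/(π²(j² − l²)²) for j + l odd, ∫x²·sin(jπx/a)·sin(lπx/a) dx = (−1)^(j+l)·4jla³/(π²(j² − l²)²); higher powers the same way via product-to-sum and parts.
State is unnormalized: ∫|Ψ|² dx = 5.1891, and ∫Ψ*·x²·Ψ dx = 11.519, so ⟨x²⟩ = 11.519 / 5.1891.
⟨x²⟩ = 2.2199.

2.22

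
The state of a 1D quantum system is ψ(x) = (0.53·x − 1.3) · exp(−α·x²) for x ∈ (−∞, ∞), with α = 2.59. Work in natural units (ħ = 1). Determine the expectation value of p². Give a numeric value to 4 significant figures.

2.672

p² ψ = −ħ² d²ψ/dx²; ⟨p²⟩ = −ħ² ∫ ψ*·ψ'' dx / ∫|ψ|² dx.
Expand each integrand as polynomial × e^(−2αx²) and use ∫x^(2j)·e^(−2αx²) dx = (2j−1)!!/(4α)^j · √(π/(2α)), odd powers → 0; here √(π/(2α)) = 0.77877. Differentiate with the product rule, d/dx e^(−αx²) = −2αx·e^(−αx²).
State is unnormalized: ∫|ψ|² dx = 1.3372, and ∫ψ*·(−ħ² ψ'') dx = 3.5728, so ⟨p²⟩ = 3.5728 / 1.3372.
⟨p²⟩ = 2.6718.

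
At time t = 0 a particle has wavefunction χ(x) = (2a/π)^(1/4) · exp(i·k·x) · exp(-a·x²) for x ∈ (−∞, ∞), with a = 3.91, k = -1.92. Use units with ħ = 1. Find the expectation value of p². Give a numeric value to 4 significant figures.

7.596

p² χ = −ħ² d²χ/dx²; ⟨p²⟩ = −ħ² ∫ χ*·χ'' dx.
Gaussian moments: ∫x^(2j)·e^(−2ax²) dx = (2j−1)!!/(4a)^j · √(π/(2a)), odd powers integrate to 0; here √(π/(2a)) = 0.63383. Derivatives: χ′ = (ik − 2ax)·χ, χ″ = ((ik − 2ax)² − 2a)·χ; the odd-in-x pieces drop out.
⟨p²⟩ = 7.5964.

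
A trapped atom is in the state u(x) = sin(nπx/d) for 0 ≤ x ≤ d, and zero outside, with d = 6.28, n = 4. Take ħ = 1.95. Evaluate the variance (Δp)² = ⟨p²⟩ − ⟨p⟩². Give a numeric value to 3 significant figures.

15.2

Compute ⟨p⟩ and ⟨p²⟩ separately; (Δp)² = ⟨p²⟩ − ⟨p⟩².
d/dx sin(nπx/d) = (nπ/d)·cos(nπx/d) and d²/dx² sin(nπx/d) = −(nπ/d)²·sin(nπx/d); on 0 ≤ x ≤ d, ∫sin²(nπx/d) dx = d/2 and ∫sin(nπx/d)·cos(nπx/d) dx = 0.
Normalization: ∫|u|² dx = 3.1400.
⟨p⟩ = 0.0000 and ⟨p²⟩ = 15.225.
(Δp)² = 15.225 − (0.0000)² = 15.225.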